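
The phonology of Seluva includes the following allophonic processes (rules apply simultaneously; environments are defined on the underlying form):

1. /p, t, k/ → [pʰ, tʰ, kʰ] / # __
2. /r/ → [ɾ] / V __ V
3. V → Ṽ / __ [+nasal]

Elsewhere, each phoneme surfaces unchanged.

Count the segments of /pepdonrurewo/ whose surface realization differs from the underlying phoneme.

Segments that undergo a rule: /p/ → [pʰ] (rule 1); /o/ → [õ] (rule 3); /r/ → [ɾ] (rule 2).
All other segments surface unchanged.

3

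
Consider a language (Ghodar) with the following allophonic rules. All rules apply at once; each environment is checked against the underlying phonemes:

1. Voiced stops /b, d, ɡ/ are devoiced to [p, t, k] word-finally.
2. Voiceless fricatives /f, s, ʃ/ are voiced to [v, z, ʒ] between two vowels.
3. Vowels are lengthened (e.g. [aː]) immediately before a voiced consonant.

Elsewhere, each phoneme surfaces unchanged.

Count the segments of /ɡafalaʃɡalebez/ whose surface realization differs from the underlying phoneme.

Segments that undergo a rule: /f/ → [v] (rule 2); /a/ → [aː] (rule 3); /a/ → [aː] (rule 3); /e/ → [eː] (rule 3); /e/ → [eː] (rule 3).
All other segments surface unchanged.

5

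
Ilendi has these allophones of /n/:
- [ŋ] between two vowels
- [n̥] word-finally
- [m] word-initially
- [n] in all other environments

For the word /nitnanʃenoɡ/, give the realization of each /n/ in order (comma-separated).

Occurrence 1 (position 1): word-initially → [m].
Occurrence 2 (position 4): no conditioning environment matches → elsewhere allophone [n].
Occurrence 3 (position 6): no conditioning environment matches → elsewhere allophone [n].
Occurrence 4 (position 9): between two vowels → [ŋ].

[m], [n], [n], [ŋ]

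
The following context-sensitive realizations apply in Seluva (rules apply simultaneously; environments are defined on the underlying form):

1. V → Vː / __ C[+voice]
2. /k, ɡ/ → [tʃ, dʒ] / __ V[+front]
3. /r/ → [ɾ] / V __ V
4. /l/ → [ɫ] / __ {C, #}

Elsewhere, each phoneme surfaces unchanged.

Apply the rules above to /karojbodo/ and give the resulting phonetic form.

/k/ (word-initial) is in the target of rule 2 but the environment (before a front vowel) is not met → [k].
Rule 1 applies to /a/ (between /k/ and /r/: before a voiced consonant) → [aː].
/r/ (between /a/ and /o/): between two vowels, so rule 3 applies → [ɾ].
/o/ (between /r/ and /j/): before a voiced consonant, so rule 1 applies → [oː].
/j/ (between /o/ and /b/) is unaffected → [j].
/b/ (between /j/ and /o/): no rule targets it → [b].
/o/ meets the environment for rule 1 (before a voiced consonant) → [oː].
/d/ (between /o/ and /o/): no rule targets it → [d].
/o/ (word-final) fails the environment for rule 1, so it stays [o].

[kaːɾoːjboːdo]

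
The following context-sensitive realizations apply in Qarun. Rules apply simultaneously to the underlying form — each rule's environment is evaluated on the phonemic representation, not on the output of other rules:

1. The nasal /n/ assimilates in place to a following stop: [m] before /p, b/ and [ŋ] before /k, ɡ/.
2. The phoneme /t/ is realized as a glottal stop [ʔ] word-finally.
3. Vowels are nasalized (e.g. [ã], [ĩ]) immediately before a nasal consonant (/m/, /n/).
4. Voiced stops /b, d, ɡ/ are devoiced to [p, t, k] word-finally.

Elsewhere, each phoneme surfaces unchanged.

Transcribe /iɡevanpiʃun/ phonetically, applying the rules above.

[iɡevãmpiʃũn]

/i/ (word-initial) fails the environment for rule 3, so it stays [i].
/ɡ/ (between /i/ and /e/): rule 4 targets it, but not word-finally → unchanged [ɡ].
/e/ — between /ɡ/ and /v/; rule 3 does not apply here → [e].
/v/ stays [v].
/a/ meets the environment for rule 3 (before a nasal consonant) → [ã].
/n/ (between /a/ and /p/) occurs before a labial or velar stop → [m] by rule 1.
/p/ (between /n/ and /i/): no rule targets it → [p].
/i/ (between /p/ and /ʃ/) fails the environment for rule 3, so it stays [i].
/ʃ/ stays [ʃ].
Rule 3 applies to /u/ (between /ʃ/ and /n/: before a nasal consonant) → [ũ].
/n/ (word-final) is in the target of rule 1 but the environment (before a labial or velar stop) is not met → [n].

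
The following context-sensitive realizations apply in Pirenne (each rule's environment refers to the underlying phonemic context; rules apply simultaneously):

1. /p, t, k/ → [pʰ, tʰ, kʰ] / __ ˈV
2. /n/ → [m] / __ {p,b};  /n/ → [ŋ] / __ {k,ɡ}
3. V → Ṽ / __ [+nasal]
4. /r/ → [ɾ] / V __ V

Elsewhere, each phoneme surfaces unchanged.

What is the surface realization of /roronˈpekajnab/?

/r/ (word-initial) fails the environment for rule 4, so it stays [r].
/o/ (between /r/ and /r/): rule 3 targets it, but not before a nasal consonant → unchanged [o].
/r/ (between /o/ and /o/) occurs between two vowels → [ɾ] by rule 4.
Rule 3 applies to /o/ (between /r/ and /n/: before a nasal consonant) → [õ].
/n/ — between /o/ and /p/, before a labial or velar stop — surfaces as [m] (rule 2).
Rule 1 applies to /p/ (between /n/ and /e/: immediately before a stressed vowel) → [pʰ].
/e/ (between /p/ and /k/) fails the environment for rule 3, so it stays [e].
/k/ (between /e/ and /a/): rule 1 targets it, but not immediately before a stressed vowel → unchanged [k].
/a/ (between /k/ and /j/) is in the target of rule 3 but the environment (before a nasal consonant) is not met → [a].
/j/ (between /a/ and /n/) is unaffected → [j].
/n/ (between /j/ and /a/) is in the target of rule 2 but the environment (before a labial or velar stop) is not met → [n].
/a/ (between /n/ and /b/): rule 3 targets it, but not before a nasal consonant → unchanged [a].
/b/ — not in any rule's target class → [b].

[roɾõmˈpʰekajnab]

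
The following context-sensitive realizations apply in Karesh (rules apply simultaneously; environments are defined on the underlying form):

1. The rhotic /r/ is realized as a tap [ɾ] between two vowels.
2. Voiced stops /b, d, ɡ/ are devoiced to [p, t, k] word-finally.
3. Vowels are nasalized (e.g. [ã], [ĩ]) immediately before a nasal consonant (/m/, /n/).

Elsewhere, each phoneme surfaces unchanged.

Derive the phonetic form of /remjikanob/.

/r/ (word-initial) fails the environment for rule 1, so it stays [r].
/e/ — between /r/ and /m/, before a nasal consonant — surfaces as [ẽ] (rule 3).
/m/ stays [m].
/j/ (between /m/ and /i/) is unaffected → [j].
/i/ (between /j/ and /k/) fails the environment for rule 3, so it stays [i].
/k/ (between /i/ and /a/): no rule targets it → [k].
/a/ — between /k/ and /n/, before a nasal consonant — surfaces as [ã] (rule 3).
/n/ — not in any rule's target class → [n].
/o/ (between /n/ and /b/) is in the target of rule 3 but the environment (before a nasal consonant) is not met → [o].
/b/ (word-final) occurs word-finally → [p] by rule 2.

[rẽmjikãnop]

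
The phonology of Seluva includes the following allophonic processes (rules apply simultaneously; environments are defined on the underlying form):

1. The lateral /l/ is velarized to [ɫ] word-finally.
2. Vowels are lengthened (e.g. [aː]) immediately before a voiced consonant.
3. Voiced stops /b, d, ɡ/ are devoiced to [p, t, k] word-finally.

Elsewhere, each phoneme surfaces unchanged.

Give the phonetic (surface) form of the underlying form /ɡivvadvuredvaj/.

/ɡ/ (word-initial) is in the target of rule 3 but the environment (word-finally) is not met → [ɡ].
/i/ — between /ɡ/ and /v/, before a voiced consonant — surfaces as [iː] (rule 2).
/v/ (between /i/ and /v/): no rule targets it → [v].
/v/ — not in any rule's target class → [v].
Rule 2 applies to /a/ (between /v/ and /d/: before a voiced consonant) → [aː].
/d/ — between /a/ and /v/; rule 3 does not apply here → [d].
/v/ stays [v].
/u/ meets the environment for rule 2 (before a voiced consonant) → [uː].
/r/ — not in any rule's target class → [r].
/e/ — between /r/ and /d/, before a voiced consonant — surfaces as [eː] (rule 2).
/d/ (between /e/ and /v/): rule 3 targets it, but not word-finally → unchanged [d].
/v/ (between /d/ and /a/) is unaffected → [v].
/a/ (between /v/ and /j/): before a voiced consonant, so rule 2 applies → [aː].
/j/ stays [j].

[ɡiːvvaːdvuːreːdvaːj]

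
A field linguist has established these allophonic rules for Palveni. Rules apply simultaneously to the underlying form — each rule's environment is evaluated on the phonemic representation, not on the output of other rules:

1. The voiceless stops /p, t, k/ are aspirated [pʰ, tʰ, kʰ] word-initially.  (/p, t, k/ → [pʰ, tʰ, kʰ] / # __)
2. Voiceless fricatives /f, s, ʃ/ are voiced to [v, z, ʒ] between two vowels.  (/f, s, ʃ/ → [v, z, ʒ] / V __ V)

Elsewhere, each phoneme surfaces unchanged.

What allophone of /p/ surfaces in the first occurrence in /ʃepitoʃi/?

[p]

/p/ — between /e/ and /i/; rule 1 does not apply here → [p].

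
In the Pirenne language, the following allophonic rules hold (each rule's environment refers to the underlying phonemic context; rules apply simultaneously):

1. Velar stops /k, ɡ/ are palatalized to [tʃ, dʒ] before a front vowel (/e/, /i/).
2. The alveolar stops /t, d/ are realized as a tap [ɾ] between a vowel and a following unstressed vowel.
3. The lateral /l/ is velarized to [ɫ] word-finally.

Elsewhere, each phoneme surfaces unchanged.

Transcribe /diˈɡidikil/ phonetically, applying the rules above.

[diˈdʒiɾitʃiɫ]

/d/ (word-initial) is in the target of rule 2 but the environment (between a vowel and a following unstressed vowel) is not met → [d].
/i/ — not in any rule's target class → [i].
Rule 1 applies to /ɡ/ (between /i/ and /i/: before a front vowel) → [dʒ].
/i/ (between /ɡ/ and /d/): no rule targets it → [i].
/d/ (between /i/ and /i/) occurs between a vowel and a following unstressed vowel → [ɾ] by rule 2.
/i/ (between /d/ and /k/) is unaffected → [i].
/k/ (between /i/ and /i/) occurs before a front vowel → [tʃ] by rule 1.
/i/ (between /k/ and /l/) is unaffected → [i].
/l/ meets the environment for rule 3 (word-finally) → [ɫ].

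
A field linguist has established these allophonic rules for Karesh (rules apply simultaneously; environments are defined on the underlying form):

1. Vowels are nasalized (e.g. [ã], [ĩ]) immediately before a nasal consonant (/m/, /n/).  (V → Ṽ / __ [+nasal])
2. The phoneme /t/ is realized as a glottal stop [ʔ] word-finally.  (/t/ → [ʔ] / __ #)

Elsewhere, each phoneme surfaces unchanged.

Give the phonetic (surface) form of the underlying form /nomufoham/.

/o/ meets the environment for rule 1 (before a nasal consonant) → [õ].
/u/ (between /m/ and /f/) is in the target of rule 1 but the environment (before a nasal consonant) is not met → [u].
/o/ (between /f/ and /h/) is in the target of rule 1 but the environment (before a nasal consonant) is not met → [o].
/a/ (between /h/ and /m/) occurs before a nasal consonant → [ã] by rule 1.

[nõmufohãm]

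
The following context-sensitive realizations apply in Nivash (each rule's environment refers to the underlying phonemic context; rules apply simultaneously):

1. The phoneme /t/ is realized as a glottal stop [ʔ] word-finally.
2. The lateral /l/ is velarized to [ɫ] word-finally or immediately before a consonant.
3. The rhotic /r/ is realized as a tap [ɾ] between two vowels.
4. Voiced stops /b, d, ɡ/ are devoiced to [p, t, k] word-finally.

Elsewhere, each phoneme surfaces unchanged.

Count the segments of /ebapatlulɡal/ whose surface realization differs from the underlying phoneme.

2

Segments that undergo a rule: /l/ → [ɫ] (rule 2); /l/ → [ɫ] (rule 2).
All other segments surface unchanged.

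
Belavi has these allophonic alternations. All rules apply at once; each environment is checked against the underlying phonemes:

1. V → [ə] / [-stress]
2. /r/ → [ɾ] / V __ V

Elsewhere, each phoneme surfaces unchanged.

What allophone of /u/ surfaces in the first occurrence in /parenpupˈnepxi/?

Rule 1 applies to /u/ (between /p/ and /p/: in an unstressed syllable) → [ə].

[ə]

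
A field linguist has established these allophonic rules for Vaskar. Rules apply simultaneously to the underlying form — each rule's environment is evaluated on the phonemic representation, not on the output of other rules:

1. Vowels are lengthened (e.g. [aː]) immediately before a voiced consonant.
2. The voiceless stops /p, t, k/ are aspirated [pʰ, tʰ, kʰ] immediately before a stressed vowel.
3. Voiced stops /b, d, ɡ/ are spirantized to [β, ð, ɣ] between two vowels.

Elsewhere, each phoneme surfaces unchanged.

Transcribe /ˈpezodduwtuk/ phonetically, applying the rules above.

[ˈpʰeːzoːdduːwtuk]

/p/ — word-initial, immediately before a stressed vowel — surfaces as [pʰ] (rule 2).
/e/ (between /p/ and /z/) occurs before a voiced consonant → [eː] by rule 1.
/z/ (between /e/ and /o/): no rule targets it → [z].
Rule 1 applies to /o/ (between /z/ and /d/: before a voiced consonant) → [oː].
/d/ (between /o/ and /d/): rule 3 targets it, but not between two vowels → unchanged [d].
/d/ (between /d/ and /u/) fails the environment for rule 3, so it stays [d].
/u/ (between /d/ and /w/): before a voiced consonant, so rule 1 applies → [uː].
/w/ — not in any rule's target class → [w].
/t/ — between /w/ and /u/; rule 2 does not apply here → [t].
/u/ — between /t/ and /k/; rule 1 does not apply here → [u].
/k/ — word-final; rule 2 does not apply here → [k].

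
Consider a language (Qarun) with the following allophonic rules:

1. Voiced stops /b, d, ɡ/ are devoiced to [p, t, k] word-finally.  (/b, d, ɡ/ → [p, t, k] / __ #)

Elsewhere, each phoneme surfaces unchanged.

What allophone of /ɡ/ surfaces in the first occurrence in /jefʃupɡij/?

/ɡ/ — between /p/ and /i/; rule 1 does not apply here → [ɡ].

[ɡ]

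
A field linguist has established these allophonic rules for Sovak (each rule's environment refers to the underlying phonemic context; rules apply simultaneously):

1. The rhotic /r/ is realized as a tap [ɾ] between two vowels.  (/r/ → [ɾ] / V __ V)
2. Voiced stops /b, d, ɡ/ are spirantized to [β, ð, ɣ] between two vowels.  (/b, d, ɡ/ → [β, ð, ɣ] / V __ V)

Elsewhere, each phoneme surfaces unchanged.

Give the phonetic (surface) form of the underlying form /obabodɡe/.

/o/ stays [o].
/b/ — between /o/ and /a/, between two vowels — surfaces as [β] (rule 2).
/a/ (between /b/ and /b/) is unaffected → [a].
/b/ (between /a/ and /o/): between two vowels, so rule 2 applies → [β].
/o/ — not in any rule's target class → [o].
/d/ — between /o/ and /ɡ/; rule 2 does not apply here → [d].
/ɡ/ (between /d/ and /e/): rule 2 targets it, but not between two vowels → unchanged [ɡ].
/e/ — not in any rule's target class → [e].

[oβaβodɡe]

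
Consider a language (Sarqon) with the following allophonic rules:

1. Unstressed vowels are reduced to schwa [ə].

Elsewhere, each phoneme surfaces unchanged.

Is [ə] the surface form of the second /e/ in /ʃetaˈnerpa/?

No

/e/ (between /n/ and /r/) is in the target of rule 1 but the environment (in an unstressed syllable) is not met → [e].
The actual realization is [e], not [ə].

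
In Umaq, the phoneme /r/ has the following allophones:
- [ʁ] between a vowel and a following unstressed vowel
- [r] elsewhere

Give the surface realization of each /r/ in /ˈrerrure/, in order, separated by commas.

Occurrence 1 (position 1): no conditioning environment matches → elsewhere allophone [r].
Occurrence 2 (position 3): no conditioning environment matches → elsewhere allophone [r].
Occurrence 3 (position 4): no conditioning environment matches → elsewhere allophone [r].
Occurrence 4 (position 6): between a vowel and a following unstressed vowel → [ʁ].

[r], [r], [r], [ʁ]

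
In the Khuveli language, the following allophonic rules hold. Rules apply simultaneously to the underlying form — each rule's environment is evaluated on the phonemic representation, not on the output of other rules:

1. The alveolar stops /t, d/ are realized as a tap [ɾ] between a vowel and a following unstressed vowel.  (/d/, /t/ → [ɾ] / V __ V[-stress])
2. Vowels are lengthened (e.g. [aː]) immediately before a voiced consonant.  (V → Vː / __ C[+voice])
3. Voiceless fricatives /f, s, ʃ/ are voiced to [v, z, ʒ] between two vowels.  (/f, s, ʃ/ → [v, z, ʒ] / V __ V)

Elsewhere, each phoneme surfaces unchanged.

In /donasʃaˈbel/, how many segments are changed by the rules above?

Segments that undergo a rule: /o/ → [oː] (rule 2); /a/ → [aː] (rule 2); /e/ → [eː] (rule 2).
All other segments surface unchanged.

3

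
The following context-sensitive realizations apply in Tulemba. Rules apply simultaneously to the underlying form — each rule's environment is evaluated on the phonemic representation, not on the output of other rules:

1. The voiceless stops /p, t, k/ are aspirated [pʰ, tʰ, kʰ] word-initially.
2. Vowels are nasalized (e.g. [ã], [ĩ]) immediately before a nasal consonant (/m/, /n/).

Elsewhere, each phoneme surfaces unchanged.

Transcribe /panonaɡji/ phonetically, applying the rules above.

/p/ — word-initial, word-initially — surfaces as [pʰ] (rule 1).
/a/ (between /p/ and /n/) occurs before a nasal consonant → [ã] by rule 2.
/n/ — not in any rule's target class → [n].
Rule 2 applies to /o/ (between /n/ and /n/: before a nasal consonant) → [õ].
/n/ stays [n].
/a/ — between /n/ and /ɡ/; rule 2 does not apply here → [a].
/ɡ/ stays [ɡ].
/j/ (between /ɡ/ and /i/) is unaffected → [j].
/i/ (word-final): rule 2 targets it, but not before a nasal consonant → unchanged [i].

[pʰãnõnaɡji]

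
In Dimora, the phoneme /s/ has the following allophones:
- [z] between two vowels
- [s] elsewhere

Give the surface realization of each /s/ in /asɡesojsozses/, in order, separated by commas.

Occurrence 1 (position 2): no conditioning environment matches → elsewhere allophone [s].
Occurrence 2 (position 5): between two vowels → [z].
Occurrence 3 (position 8): no conditioning environment matches → elsewhere allophone [s].
Occurrence 4 (position 11): no conditioning environment matches → elsewhere allophone [s].
Occurrence 5 (position 13): no conditioning environment matches → elsewhere allophone [s].

[s], [z], [s], [s], [s]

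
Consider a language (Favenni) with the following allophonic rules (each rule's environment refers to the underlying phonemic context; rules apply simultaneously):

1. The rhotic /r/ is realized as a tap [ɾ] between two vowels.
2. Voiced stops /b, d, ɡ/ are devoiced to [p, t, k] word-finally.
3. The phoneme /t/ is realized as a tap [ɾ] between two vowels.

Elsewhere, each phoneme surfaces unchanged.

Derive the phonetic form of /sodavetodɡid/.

/s/ (word-initial): no rule targets it → [s].
/o/ stays [o].
/d/ — between /o/ and /a/; rule 2 does not apply here → [d].
/a/ — not in any rule's target class → [a].
/v/ — not in any rule's target class → [v].
/e/ — not in any rule's target class → [e].
/t/ meets the environment for rule 3 (between two vowels) → [ɾ].
/o/ (between /t/ and /d/) is unaffected → [o].
/d/ (between /o/ and /ɡ/): rule 2 targets it, but not word-finally → unchanged [d].
/ɡ/ (between /d/ and /i/) fails the environment for rule 2, so it stays [ɡ].
/i/ — not in any rule's target class → [i].
Rule 2 applies to /d/ (word-final: word-finally) → [t].

[sodaveɾodɡit]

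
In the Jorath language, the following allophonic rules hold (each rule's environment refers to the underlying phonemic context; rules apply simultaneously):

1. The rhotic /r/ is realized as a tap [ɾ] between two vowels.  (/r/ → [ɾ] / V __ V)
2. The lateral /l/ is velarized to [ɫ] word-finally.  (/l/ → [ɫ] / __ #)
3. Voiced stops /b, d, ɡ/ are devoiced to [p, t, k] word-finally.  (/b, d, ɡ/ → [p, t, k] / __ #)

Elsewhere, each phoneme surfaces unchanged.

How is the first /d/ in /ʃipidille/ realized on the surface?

[d]

/d/ — between /i/ and /i/; rule 3 does not apply here → [d].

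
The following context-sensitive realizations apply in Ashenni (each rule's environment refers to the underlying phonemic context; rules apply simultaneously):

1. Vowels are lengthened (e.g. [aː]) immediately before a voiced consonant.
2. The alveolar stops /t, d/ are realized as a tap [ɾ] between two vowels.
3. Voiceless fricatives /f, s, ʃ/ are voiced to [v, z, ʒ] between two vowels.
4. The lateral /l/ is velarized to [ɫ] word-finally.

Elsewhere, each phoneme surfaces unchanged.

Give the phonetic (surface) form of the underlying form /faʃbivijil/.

[faʃbiːviːjiːɫ]

/f/ (word-initial) is in the target of rule 3 but the environment (between two vowels) is not met → [f].
/a/ — between /f/ and /ʃ/; rule 1 does not apply here → [a].
/ʃ/ (between /a/ and /b/): rule 3 targets it, but not between two vowels → unchanged [ʃ].
/b/ (between /ʃ/ and /i/): no rule targets it → [b].
/i/ — between /b/ and /v/, before a voiced consonant — surfaces as [iː] (rule 1).
/v/ (between /i/ and /i/) is unaffected → [v].
/i/ (between /v/ and /j/): before a voiced consonant, so rule 1 applies → [iː].
/j/ (between /i/ and /i/) is unaffected → [j].
Rule 1 applies to /i/ (between /j/ and /l/: before a voiced consonant) → [iː].
/l/ (word-final) occurs word-finally → [ɫ] by rule 4.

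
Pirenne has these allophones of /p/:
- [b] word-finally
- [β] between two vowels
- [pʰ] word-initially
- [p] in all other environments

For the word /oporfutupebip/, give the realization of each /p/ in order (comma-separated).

Occurrence 1 (position 2): between two vowels → [β].
Occurrence 2 (position 9): between two vowels → [β].
Occurrence 3 (position 13): word-finally → [b].

[β], [β], [b]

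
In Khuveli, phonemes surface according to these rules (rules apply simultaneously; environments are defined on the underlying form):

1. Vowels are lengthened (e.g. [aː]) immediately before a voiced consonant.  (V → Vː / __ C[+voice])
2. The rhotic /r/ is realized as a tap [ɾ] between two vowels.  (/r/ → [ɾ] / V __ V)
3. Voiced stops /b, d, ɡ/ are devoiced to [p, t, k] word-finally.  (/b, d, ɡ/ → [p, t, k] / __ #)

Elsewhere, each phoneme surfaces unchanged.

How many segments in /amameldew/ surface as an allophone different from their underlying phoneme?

Segments that undergo a rule: /a/ → [aː] (rule 1); /a/ → [aː] (rule 1); /e/ → [eː] (rule 1); /e/ → [eː] (rule 1).
All other segments surface unchanged.

4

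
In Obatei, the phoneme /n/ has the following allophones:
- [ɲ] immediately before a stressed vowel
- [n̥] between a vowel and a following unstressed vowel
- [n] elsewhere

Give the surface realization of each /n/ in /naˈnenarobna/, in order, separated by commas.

Occurrence 1 (position 1): no conditioning environment matches → elsewhere allophone [n].
Occurrence 2 (position 3): immediately before a stressed vowel → [ɲ].
Occurrence 3 (position 5): between a vowel and a following unstressed vowel → [n̥].
Occurrence 4 (position 10): no conditioning environment matches → elsewhere allophone [n].

[n], [ɲ], [n̥], [n]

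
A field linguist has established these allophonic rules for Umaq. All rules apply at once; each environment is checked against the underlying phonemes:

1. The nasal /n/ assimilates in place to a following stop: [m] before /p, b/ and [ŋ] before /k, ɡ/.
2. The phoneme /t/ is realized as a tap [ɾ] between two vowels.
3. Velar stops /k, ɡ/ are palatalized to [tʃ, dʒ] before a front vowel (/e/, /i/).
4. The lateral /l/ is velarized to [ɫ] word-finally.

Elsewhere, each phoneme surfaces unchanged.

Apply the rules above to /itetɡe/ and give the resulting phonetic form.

Rule 2 applies to /t/ (between /i/ and /e/: between two vowels) → [ɾ].
/t/ (between /e/ and /ɡ/) is in the target of rule 2 but the environment (between two vowels) is not met → [t].
/ɡ/ (between /t/ and /e/) occurs before a front vowel → [dʒ] by rule 3.

[iɾetdʒe]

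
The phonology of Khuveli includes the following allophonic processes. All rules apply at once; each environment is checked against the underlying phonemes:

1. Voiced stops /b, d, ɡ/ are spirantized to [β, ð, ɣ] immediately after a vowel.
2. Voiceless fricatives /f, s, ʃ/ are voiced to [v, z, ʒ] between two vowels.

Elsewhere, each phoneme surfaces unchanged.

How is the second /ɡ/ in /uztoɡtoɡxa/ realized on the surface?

/ɡ/ (between /o/ and /x/): immediately after a vowel, so rule 1 applies → [ɣ].

[ɣ]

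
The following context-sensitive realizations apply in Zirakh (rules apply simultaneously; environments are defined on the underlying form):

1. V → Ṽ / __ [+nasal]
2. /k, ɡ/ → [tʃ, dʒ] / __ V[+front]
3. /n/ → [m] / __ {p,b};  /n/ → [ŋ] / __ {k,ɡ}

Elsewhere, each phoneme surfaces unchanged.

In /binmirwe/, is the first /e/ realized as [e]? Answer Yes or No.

/e/ (word-final) fails the environment for rule 1, so it stays [e].
The actual realization is [e], which matches [e].

Yes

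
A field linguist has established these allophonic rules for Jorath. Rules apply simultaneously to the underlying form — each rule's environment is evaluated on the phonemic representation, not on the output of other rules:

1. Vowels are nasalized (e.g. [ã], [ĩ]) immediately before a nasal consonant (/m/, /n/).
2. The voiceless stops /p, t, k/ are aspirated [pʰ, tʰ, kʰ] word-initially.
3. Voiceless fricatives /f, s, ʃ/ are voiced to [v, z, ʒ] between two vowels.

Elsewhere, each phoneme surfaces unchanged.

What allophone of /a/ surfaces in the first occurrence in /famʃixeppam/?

/a/ (between /f/ and /m/) occurs before a nasal consonant → [ã] by rule 1.

[ã]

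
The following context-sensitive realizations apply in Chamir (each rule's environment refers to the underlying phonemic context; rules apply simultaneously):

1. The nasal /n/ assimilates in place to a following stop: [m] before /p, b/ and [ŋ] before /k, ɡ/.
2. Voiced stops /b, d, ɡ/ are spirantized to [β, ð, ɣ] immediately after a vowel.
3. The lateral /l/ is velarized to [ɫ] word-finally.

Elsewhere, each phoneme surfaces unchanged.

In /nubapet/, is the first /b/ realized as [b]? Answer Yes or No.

/b/ (between /u/ and /a/) occurs immediately after a vowel → [β] by rule 2.
The actual realization is [β], not [b].

No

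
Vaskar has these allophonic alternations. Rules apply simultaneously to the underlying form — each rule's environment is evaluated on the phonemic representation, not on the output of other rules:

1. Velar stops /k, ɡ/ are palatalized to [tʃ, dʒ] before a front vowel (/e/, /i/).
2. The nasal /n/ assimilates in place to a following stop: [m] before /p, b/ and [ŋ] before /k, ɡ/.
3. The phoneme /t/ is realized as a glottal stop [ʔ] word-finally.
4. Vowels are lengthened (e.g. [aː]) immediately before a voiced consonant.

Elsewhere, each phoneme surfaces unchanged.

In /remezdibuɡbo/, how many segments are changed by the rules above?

4

Segments that undergo a rule: /e/ → [eː] (rule 4); /e/ → [eː] (rule 4); /i/ → [iː] (rule 4); /u/ → [uː] (rule 4).
All other segments surface unchanged.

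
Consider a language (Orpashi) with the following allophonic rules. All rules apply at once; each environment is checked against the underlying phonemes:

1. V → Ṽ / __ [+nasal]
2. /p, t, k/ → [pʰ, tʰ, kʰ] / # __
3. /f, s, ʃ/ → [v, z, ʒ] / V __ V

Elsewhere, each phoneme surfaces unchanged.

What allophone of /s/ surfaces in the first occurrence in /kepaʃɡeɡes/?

/s/ (word-final): rule 3 targets it, but not between two vowels → unchanged [s].

[s]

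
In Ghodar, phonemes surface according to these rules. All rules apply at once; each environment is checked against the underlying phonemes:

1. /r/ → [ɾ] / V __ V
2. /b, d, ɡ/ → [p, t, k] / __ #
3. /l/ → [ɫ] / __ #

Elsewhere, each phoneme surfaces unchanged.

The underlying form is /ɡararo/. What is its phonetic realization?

/ɡ/ (word-initial) fails the environment for rule 2, so it stays [ɡ].
/a/ (between /ɡ/ and /r/): no rule targets it → [a].
Rule 1 applies to /r/ (between /a/ and /a/: between two vowels) → [ɾ].
/a/ (between /r/ and /r/) is unaffected → [a].
/r/ (between /a/ and /o/) occurs between two vowels → [ɾ] by rule 1.
/o/ (word-final): no rule targets it → [o].

[ɡaɾaɾo]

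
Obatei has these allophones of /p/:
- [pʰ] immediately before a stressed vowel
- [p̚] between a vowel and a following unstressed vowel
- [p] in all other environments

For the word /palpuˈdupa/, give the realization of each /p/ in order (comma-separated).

Occurrence 1 (position 1): no conditioning environment matches → elsewhere allophone [p].
Occurrence 2 (position 4): no conditioning environment matches → elsewhere allophone [p].
Occurrence 3 (position 8): between a vowel and a following unstressed vowel → [p̚].

[p], [p], [p̚]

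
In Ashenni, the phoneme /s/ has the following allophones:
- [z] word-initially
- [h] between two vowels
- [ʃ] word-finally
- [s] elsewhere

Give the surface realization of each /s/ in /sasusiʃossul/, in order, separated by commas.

[z], [h], [h], [s], [s]

Occurrence 1 (position 1): word-initially → [z].
Occurrence 2 (position 3): between two vowels → [h].
Occurrence 3 (position 5): between two vowels → [h].
Occurrence 4 (position 9): no conditioning environment matches → elsewhere allophone [s].
Occurrence 5 (position 10): no conditioning environment matches → elsewhere allophone [s].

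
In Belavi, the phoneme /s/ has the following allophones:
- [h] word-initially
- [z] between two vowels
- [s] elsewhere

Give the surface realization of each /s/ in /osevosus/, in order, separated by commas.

[z], [z], [s]

Occurrence 1 (position 2): between two vowels → [z].
Occurrence 2 (position 6): between two vowels → [z].
Occurrence 3 (position 8): no conditioning environment matches → elsewhere allophone [s].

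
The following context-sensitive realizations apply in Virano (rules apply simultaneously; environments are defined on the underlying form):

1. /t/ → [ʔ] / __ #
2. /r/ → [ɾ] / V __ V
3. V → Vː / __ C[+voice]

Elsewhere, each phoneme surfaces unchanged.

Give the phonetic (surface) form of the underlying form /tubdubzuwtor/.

/t/ — word-initial; rule 1 does not apply here → [t].
/u/ (between /t/ and /b/) occurs before a voiced consonant → [uː] by rule 3.
/b/ stays [b].
/d/ (between /b/ and /u/): no rule targets it → [d].
Rule 3 applies to /u/ (between /d/ and /b/: before a voiced consonant) → [uː].
/b/ — not in any rule's target class → [b].
/z/ stays [z].
/u/ (between /z/ and /w/) occurs before a voiced consonant → [uː] by rule 3.
/w/ stays [w].
/t/ — between /w/ and /o/; rule 1 does not apply here → [t].
/o/ (between /t/ and /r/) occurs before a voiced consonant → [oː] by rule 3.
/r/ (word-final): rule 2 targets it, but not between two vowels → unchanged [r].

[tuːbduːbzuːwtoːr]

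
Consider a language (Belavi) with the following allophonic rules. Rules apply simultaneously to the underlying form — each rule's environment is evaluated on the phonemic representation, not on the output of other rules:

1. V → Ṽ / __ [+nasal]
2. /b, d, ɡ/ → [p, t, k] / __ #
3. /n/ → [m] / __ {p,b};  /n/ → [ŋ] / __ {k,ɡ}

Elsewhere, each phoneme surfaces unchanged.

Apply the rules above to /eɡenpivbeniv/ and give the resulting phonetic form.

[eɡẽmpivbẽniv]

/e/ — word-initial; rule 1 does not apply here → [e].
/ɡ/ (between /e/ and /e/) is in the target of rule 2 but the environment (word-finally) is not met → [ɡ].
/e/ meets the environment for rule 1 (before a nasal consonant) → [ẽ].
Rule 3 applies to /n/ (between /e/ and /p/: before a labial or velar stop) → [m].
/p/ (between /n/ and /i/) is unaffected → [p].
/i/ (between /p/ and /v/): rule 1 targets it, but not before a nasal consonant → unchanged [i].
/v/ (between /i/ and /b/): no rule targets it → [v].
/b/ (between /v/ and /e/) fails the environment for rule 2, so it stays [b].
/e/ meets the environment for rule 1 (before a nasal consonant) → [ẽ].
/n/ (between /e/ and /i/) fails the environment for rule 3, so it stays [n].
/i/ (between /n/ and /v/) fails the environment for rule 1, so it stays [i].
/v/ stays [v].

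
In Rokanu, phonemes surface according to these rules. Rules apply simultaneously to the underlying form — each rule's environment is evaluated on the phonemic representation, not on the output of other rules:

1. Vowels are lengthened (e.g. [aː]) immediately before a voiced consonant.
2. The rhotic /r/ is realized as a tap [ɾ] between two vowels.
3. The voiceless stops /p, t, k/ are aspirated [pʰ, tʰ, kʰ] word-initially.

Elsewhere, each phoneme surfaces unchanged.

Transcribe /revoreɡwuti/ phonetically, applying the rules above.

[reːvoːɾeːɡwuti]

/r/ (word-initial) fails the environment for rule 2, so it stays [r].
/e/ — between /r/ and /v/, before a voiced consonant — surfaces as [eː] (rule 1).
/v/ (between /e/ and /o/): no rule targets it → [v].
Rule 1 applies to /o/ (between /v/ and /r/: before a voiced consonant) → [oː].
Rule 2 applies to /r/ (between /o/ and /e/: between two vowels) → [ɾ].
/e/ meets the environment for rule 1 (before a voiced consonant) → [eː].
/ɡ/ (between /e/ and /w/) is unaffected → [ɡ].
/w/ — not in any rule's target class → [w].
/u/ (between /w/ and /t/) fails the environment for rule 1, so it stays [u].
/t/ (between /u/ and /i/): rule 3 targets it, but not word-initially → unchanged [t].
/i/ (word-final) is in the target of rule 1 but the environment (before a voiced consonant) is not met → [i].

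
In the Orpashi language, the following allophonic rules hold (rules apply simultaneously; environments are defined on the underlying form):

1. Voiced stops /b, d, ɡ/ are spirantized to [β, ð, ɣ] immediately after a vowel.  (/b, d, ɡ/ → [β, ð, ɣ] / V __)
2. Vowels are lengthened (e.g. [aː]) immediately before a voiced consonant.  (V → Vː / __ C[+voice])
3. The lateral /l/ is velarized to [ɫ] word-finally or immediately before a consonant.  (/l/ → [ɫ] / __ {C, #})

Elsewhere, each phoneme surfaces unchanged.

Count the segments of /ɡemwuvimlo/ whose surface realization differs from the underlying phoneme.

3

Segments that undergo a rule: /e/ → [eː] (rule 2); /u/ → [uː] (rule 2); /i/ → [iː] (rule 2).
All other segments surface unchanged.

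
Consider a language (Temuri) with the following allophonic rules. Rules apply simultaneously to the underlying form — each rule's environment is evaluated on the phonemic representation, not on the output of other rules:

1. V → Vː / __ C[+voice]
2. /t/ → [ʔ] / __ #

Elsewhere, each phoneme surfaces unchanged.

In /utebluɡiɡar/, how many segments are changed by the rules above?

4

Segments that undergo a rule: /e/ → [eː] (rule 1); /u/ → [uː] (rule 1); /i/ → [iː] (rule 1); /a/ → [aː] (rule 1).
All other segments surface unchanged.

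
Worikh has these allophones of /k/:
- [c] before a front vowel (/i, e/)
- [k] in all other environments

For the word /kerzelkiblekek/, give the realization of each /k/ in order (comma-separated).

[c], [c], [c], [k]

Occurrence 1 (position 1): before a front vowel → [c].
Occurrence 2 (position 7): before a front vowel → [c].
Occurrence 3 (position 12): before a front vowel → [c].
Occurrence 4 (position 14): no conditioning environment matches → elsewhere allophone [k].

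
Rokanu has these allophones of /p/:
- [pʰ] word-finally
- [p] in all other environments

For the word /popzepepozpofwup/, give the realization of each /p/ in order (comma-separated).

Occurrence 1 (position 1): no conditioning environment matches → elsewhere allophone [p].
Occurrence 2 (position 3): no conditioning environment matches → elsewhere allophone [p].
Occurrence 3 (position 6): no conditioning environment matches → elsewhere allophone [p].
Occurrence 4 (position 8): no conditioning environment matches → elsewhere allophone [p].
Occurrence 5 (position 11): no conditioning environment matches → elsewhere allophone [p].
Occurrence 6 (position 16): word-finally → [pʰ].

[p], [p], [p], [p], [p], [pʰ]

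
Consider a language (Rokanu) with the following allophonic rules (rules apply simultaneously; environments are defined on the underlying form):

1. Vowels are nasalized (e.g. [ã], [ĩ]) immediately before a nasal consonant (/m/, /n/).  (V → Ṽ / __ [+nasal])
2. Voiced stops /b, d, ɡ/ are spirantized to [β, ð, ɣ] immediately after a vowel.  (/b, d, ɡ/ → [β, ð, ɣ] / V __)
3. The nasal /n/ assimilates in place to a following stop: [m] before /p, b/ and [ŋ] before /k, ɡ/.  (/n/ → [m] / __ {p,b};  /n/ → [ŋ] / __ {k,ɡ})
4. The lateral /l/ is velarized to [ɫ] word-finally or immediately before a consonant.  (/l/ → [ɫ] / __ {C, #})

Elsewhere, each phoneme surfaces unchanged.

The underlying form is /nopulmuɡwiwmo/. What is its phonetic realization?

/n/ (word-initial): rule 3 targets it, but not before a labial or velar stop → unchanged [n].
/o/ — between /n/ and /p/; rule 1 does not apply here → [o].
/p/ — not in any rule's target class → [p].
/u/ (between /p/ and /l/) is in the target of rule 1 but the environment (before a nasal consonant) is not met → [u].
/l/ (between /u/ and /m/) occurs word-finally or immediately before a consonant → [ɫ] by rule 4.
/m/ stays [m].
/u/ (between /m/ and /ɡ/) is in the target of rule 1 but the environment (before a nasal consonant) is not met → [u].
/ɡ/ (between /u/ and /w/) occurs immediately after a vowel → [ɣ] by rule 2.
/w/ stays [w].
/i/ (between /w/ and /w/): rule 1 targets it, but not before a nasal consonant → unchanged [i].
/w/ (between /i/ and /m/): no rule targets it → [w].
/m/ — not in any rule's target class → [m].
/o/ (word-final) is in the target of rule 1 but the environment (before a nasal consonant) is not met → [o].

[nopuɫmuɣwiwmo]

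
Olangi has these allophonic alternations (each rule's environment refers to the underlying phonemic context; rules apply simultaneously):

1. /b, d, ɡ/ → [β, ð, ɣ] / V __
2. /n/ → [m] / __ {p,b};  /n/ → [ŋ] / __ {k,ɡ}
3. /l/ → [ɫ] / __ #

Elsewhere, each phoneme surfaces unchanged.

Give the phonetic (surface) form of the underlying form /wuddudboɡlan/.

[wuðduðboɣlan]

/w/ (word-initial): no rule targets it → [w].
/u/ (between /w/ and /d/) is unaffected → [u].
/d/ (between /u/ and /d/) occurs immediately after a vowel → [ð] by rule 1.
/d/ (between /d/ and /u/): rule 1 targets it, but not immediately after a vowel → unchanged [d].
/u/ (between /d/ and /d/): no rule targets it → [u].
/d/ — between /u/ and /b/, immediately after a vowel — surfaces as [ð] (rule 1).
/b/ (between /d/ and /o/) fails the environment for rule 1, so it stays [b].
/o/ (between /b/ and /ɡ/): no rule targets it → [o].
/ɡ/ meets the environment for rule 1 (immediately after a vowel) → [ɣ].
/l/ — between /ɡ/ and /a/; rule 3 does not apply here → [l].
/a/ — not in any rule's target class → [a].
/n/ (word-final): rule 2 targets it, but not before a labial or velar stop → unchanged [n].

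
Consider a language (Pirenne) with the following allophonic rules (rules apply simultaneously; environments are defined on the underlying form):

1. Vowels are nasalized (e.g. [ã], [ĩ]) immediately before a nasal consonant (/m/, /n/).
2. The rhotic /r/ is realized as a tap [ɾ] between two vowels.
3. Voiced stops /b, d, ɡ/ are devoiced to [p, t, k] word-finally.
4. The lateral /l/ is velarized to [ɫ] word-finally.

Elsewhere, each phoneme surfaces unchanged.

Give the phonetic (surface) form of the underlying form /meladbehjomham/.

/m/ (word-initial) is unaffected → [m].
/e/ (between /m/ and /l/): rule 1 targets it, but not before a nasal consonant → unchanged [e].
/l/ (between /e/ and /a/) fails the environment for rule 4, so it stays [l].
/a/ (between /l/ and /d/): rule 1 targets it, but not before a nasal consonant → unchanged [a].
/d/ (between /a/ and /b/) fails the environment for rule 3, so it stays [d].
/b/ (between /d/ and /e/) fails the environment for rule 3, so it stays [b].
/e/ (between /b/ and /h/): rule 1 targets it, but not before a nasal consonant → unchanged [e].
/h/ — not in any rule's target class → [h].
/j/ (between /h/ and /o/) is unaffected → [j].
/o/ — between /j/ and /m/, before a nasal consonant — surfaces as [õ] (rule 1).
/m/ (between /o/ and /h/) is unaffected → [m].
/h/ (between /m/ and /a/) is unaffected → [h].
Rule 1 applies to /a/ (between /h/ and /m/: before a nasal consonant) → [ã].
/m/ — not in any rule's target class → [m].

[meladbehjõmhãm]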